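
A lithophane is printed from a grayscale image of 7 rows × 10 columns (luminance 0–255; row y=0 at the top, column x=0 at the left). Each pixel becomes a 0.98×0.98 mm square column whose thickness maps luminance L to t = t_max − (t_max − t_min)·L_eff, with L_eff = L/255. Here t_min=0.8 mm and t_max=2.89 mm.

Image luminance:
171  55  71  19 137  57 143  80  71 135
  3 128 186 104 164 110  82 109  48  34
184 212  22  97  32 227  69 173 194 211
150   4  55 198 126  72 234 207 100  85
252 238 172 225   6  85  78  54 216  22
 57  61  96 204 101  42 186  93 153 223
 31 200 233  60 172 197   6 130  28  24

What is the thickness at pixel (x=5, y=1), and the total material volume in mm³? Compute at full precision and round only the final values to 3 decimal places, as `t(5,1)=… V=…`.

span = t_max - t_min = 2.89 - 0.8 = 2.090
L(5,1) = 110, L_eff = 110/255 = 0.431373
t(5,1) = 2.89 - 2.090·0.431373 = 1.988
Σt over all 7·10 pixels = 1722007/12750 ≈ 135.0593725
V = pitch²·Σt = 0.98²·1722007/12750 = 129.711

t(5,1)=1.988 V=129.711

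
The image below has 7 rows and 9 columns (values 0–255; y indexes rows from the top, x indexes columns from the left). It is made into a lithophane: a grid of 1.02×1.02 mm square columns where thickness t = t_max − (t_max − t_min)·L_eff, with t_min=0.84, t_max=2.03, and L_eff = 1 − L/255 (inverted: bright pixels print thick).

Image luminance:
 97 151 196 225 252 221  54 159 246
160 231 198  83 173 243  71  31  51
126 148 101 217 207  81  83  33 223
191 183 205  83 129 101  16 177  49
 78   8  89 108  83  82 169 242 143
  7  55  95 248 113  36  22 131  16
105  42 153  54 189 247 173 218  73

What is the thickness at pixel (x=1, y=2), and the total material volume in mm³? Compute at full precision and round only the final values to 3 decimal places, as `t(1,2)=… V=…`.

span = t_max - t_min = 2.03 - 0.84 = 1.190
L(1,2) = 148, L_eff = 1 - 148/255 = 0.419608 (inverted)
t(1,2) = 2.03 - 1.190·0.419608 = 1.531
Σt over all 7·9 pixels = 68299/750 ≈ 91.0653333
V = pitch²·Σt = 1.02²·68299/750 = 94.744

t(1,2)=1.531 V=94.744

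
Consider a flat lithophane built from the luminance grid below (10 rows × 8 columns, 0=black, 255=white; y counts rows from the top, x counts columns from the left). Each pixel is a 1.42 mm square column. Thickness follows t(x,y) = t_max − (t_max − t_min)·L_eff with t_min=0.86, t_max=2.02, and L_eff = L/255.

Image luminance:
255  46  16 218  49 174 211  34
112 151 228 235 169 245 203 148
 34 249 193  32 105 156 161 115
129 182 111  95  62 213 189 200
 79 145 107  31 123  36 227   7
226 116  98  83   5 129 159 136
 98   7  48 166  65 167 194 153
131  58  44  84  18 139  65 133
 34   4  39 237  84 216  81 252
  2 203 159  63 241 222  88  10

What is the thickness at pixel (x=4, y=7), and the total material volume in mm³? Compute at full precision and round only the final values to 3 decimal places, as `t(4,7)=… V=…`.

t(4,7)=1.938 V=234.748

span = t_max - t_min = 2.02 - 0.86 = 1.160
L(4,7) = 18, L_eff = 18/255 = 0.070588
t(4,7) = 2.02 - 1.160·0.070588 = 1.938
Σt over all 10·8 pixels = 742172/6375 ≈ 116.4191373
V = pitch²·Σt = 1.42²·742172/6375 = 234.748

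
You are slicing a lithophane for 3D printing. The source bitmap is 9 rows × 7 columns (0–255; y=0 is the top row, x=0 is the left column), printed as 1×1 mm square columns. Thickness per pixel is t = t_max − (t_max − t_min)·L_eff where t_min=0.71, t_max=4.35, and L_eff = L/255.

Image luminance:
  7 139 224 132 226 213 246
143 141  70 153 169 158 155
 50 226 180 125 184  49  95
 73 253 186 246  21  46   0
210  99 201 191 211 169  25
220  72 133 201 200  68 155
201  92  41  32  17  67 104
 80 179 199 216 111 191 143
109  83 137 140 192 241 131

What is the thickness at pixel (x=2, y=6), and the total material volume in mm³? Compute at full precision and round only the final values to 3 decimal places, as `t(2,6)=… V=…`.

t(2,6)=3.765 V=148.848

span = t_max - t_min = 4.35 - 0.71 = 3.640
L(2,6) = 41, L_eff = 41/255 = 0.160784
t(2,6) = 4.35 - 3.640·0.160784 = 3.765
Σt over all 9·7 pixels = 3795631/25500 ≈ 148.8482745
V = pitch²·Σt = 1²·3795631/25500 = 148.848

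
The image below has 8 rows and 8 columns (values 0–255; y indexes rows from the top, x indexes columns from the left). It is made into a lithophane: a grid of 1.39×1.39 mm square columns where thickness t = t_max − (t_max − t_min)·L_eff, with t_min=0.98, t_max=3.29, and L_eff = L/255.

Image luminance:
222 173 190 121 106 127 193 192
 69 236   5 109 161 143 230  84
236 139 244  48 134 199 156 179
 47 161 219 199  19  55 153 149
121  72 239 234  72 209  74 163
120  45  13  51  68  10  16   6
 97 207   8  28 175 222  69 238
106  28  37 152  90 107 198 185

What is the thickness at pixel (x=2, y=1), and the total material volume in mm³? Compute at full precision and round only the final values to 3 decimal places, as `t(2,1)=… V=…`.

span = t_max - t_min = 3.29 - 0.98 = 2.310
L(2,1) = 5, L_eff = 5/255 = 0.019608
t(2,1) = 3.29 - 2.310·0.019608 = 3.245
Σt over all 8·8 pixels = 580797/4250 ≈ 136.6581176
V = pitch²·Σt = 1.39²·580797/4250 = 264.037

t(2,1)=3.245 V=264.037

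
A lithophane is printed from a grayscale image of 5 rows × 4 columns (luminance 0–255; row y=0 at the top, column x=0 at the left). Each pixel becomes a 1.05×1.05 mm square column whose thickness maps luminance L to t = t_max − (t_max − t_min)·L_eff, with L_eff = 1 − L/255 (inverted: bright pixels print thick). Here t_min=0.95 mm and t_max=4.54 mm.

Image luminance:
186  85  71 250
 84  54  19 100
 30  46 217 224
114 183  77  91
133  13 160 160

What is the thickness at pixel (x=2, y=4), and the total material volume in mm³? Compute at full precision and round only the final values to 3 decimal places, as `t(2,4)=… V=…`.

t(2,4)=3.203 V=56.600

span = t_max - t_min = 4.54 - 0.95 = 3.590
L(2,4) = 160, L_eff = 1 - 160/255 = 0.372549 (inverted)
t(2,4) = 4.54 - 3.590·0.372549 = 3.203
Σt over all 5·4 pixels = 1309123/25500 ≈ 51.3381569
V = pitch²·Σt = 1.05²·1309123/25500 = 56.600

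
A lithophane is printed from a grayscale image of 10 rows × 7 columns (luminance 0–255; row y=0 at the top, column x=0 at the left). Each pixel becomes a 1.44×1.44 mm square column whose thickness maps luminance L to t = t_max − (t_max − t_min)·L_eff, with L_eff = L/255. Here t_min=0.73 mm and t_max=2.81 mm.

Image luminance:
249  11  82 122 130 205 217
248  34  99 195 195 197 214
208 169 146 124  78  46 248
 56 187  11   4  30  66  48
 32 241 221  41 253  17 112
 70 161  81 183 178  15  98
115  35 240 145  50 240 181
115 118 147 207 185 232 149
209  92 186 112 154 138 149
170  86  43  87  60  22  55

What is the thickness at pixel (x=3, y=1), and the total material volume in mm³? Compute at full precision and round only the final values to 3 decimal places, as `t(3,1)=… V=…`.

t(3,1)=1.219 V=254.906

span = t_max - t_min = 2.81 - 0.73 = 2.080
L(3,1) = 195, L_eff = 195/255 = 0.764706
t(3,1) = 2.81 - 2.080·0.764706 = 1.219
Σt over all 10·7 pixels = 92197/750 ≈ 122.9293333
V = pitch²·Σt = 1.44²·92197/750 = 254.906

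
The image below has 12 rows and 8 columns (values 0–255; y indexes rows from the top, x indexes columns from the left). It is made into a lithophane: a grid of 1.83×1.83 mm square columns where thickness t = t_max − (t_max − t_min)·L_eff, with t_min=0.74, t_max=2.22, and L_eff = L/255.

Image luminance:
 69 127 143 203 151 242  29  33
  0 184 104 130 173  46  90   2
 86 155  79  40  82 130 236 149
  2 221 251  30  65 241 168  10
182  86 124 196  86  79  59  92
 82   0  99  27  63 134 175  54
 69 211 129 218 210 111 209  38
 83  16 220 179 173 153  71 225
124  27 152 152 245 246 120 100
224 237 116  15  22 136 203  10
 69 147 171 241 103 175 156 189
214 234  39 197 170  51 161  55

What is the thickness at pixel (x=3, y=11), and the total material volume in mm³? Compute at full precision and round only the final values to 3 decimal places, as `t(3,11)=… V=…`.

span = t_max - t_min = 2.22 - 0.74 = 1.480
L(3,11) = 197, L_eff = 197/255 = 0.772549
t(3,11) = 2.22 - 1.480·0.772549 = 1.077
Σt over all 12·8 pixels = 182743/1275 ≈ 143.3278431
V = pitch²·Σt = 1.83²·182743/1275 = 479.991

t(3,11)=1.077 V=479.991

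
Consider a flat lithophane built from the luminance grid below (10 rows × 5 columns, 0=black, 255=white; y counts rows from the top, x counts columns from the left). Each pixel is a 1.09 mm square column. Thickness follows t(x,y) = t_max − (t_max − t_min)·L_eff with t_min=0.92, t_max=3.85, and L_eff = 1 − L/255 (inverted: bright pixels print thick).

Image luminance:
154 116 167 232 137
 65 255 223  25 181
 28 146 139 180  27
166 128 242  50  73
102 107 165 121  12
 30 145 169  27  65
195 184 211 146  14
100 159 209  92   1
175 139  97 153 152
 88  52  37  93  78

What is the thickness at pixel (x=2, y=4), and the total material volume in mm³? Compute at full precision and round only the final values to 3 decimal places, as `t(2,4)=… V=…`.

t(2,4)=2.816 V=137.271

span = t_max - t_min = 3.85 - 0.92 = 2.930
L(2,4) = 165, L_eff = 1 - 165/255 = 0.352941 (inverted)
t(2,4) = 3.85 - 2.930·0.352941 = 2.816
Σt over all 10·5 pixels = 43327/375 ≈ 115.5386667
V = pitch²·Σt = 1.09²·43327/375 = 137.271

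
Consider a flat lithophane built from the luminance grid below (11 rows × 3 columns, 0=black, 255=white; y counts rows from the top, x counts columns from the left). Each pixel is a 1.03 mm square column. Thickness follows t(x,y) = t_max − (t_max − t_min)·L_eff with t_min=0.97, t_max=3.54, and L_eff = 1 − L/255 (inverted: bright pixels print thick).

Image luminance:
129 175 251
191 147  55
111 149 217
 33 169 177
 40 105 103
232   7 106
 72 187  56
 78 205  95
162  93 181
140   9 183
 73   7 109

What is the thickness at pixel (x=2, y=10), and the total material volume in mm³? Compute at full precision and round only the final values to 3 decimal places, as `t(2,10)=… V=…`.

span = t_max - t_min = 3.54 - 0.97 = 2.570
L(2,10) = 109, L_eff = 1 - 109/255 = 0.572549 (inverted)
t(2,10) = 3.54 - 2.570·0.572549 = 2.069
Σt over all 11·3 pixels = 309389/4250 ≈ 72.7974118
V = pitch²·Σt = 1.03²·309389/4250 = 77.231

t(2,10)=2.069 V=77.231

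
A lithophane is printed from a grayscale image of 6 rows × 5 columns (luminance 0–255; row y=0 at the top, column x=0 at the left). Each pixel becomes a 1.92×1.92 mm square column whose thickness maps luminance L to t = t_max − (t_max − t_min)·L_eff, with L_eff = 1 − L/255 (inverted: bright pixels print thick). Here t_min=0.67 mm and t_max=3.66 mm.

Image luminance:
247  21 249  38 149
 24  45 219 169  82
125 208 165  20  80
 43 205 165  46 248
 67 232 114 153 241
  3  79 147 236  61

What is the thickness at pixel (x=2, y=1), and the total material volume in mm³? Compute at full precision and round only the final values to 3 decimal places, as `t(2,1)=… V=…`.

t(2,1)=3.238 V=241.852

span = t_max - t_min = 3.66 - 0.67 = 2.990
L(2,1) = 219, L_eff = 1 - 219/255 = 0.141176 (inverted)
t(2,1) = 3.66 - 2.990·0.141176 = 3.238
Σt over all 6·5 pixels = 1672969/25500 ≈ 65.6066275
V = pitch²·Σt = 1.92²·1672969/25500 = 241.852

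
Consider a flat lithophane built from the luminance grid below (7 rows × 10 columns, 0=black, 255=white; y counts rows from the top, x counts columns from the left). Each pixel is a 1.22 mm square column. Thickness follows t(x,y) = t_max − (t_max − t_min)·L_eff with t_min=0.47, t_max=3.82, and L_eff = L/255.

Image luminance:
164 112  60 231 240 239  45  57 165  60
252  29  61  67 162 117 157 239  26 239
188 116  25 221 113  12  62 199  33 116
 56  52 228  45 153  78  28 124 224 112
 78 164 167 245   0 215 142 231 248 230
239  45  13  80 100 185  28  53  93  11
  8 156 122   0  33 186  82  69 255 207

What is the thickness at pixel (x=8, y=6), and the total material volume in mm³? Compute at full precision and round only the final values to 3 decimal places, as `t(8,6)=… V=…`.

t(8,6)=0.470 V=229.995

span = t_max - t_min = 3.82 - 0.47 = 3.350
L(8,6) = 255, L_eff = 255/255 = 1.000000
t(8,6) = 3.82 - 3.350·1.000000 = 0.470
Σt over all 7·10 pixels = 65673/425 ≈ 154.5247059
V = pitch²·Σt = 1.22²·65673/425 = 229.995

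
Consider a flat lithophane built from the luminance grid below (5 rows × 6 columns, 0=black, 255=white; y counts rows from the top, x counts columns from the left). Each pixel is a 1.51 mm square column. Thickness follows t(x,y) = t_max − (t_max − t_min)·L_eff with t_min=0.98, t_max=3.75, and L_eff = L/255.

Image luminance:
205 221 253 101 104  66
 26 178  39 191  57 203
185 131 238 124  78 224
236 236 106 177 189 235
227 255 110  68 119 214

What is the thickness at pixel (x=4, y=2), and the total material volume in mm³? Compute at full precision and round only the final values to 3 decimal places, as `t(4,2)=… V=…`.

t(4,2)=2.903 V=137.723

span = t_max - t_min = 3.75 - 0.98 = 2.770
L(4,2) = 78, L_eff = 78/255 = 0.305882
t(4,2) = 3.75 - 2.770·0.305882 = 2.903
Σt over all 5·6 pixels = 770129/12750 ≈ 60.4022745
V = pitch²·Σt = 1.51²·770129/12750 = 137.723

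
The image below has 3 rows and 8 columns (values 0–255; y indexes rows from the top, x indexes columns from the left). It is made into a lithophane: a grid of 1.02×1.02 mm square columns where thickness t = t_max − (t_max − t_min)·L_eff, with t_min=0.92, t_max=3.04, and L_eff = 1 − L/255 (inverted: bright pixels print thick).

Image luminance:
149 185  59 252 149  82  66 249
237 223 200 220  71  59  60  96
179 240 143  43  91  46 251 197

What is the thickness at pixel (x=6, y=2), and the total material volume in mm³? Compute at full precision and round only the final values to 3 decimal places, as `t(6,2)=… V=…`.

span = t_max - t_min = 3.04 - 0.92 = 2.120
L(6,2) = 251, L_eff = 1 - 251/255 = 0.015686 (inverted)
t(6,2) = 3.04 - 2.120·0.015686 = 3.007
Σt over all 3·8 pixels = 328751/6375 ≈ 51.5687843
V = pitch²·Σt = 1.02²·328751/6375 = 53.652

t(6,2)=3.007 V=53.652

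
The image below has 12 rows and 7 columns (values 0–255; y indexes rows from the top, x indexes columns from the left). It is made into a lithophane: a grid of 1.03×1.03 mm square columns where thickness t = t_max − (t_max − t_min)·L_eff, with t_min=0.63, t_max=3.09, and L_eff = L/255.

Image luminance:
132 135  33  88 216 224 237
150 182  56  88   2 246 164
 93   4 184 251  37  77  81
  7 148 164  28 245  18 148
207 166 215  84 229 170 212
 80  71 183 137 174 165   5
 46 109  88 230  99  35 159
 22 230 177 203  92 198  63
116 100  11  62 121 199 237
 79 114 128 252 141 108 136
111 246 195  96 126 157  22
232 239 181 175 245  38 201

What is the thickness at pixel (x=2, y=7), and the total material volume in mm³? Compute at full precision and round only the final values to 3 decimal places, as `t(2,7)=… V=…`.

span = t_max - t_min = 3.09 - 0.63 = 2.460
L(2,7) = 177, L_eff = 177/255 = 0.694118
t(2,7) = 3.09 - 2.460·0.694118 = 1.382
Σt over all 12·7 pixels = 25503/170 ≈ 150.0176471
V = pitch²·Σt = 1.03²·25503/170 = 159.154

t(2,7)=1.382 V=159.154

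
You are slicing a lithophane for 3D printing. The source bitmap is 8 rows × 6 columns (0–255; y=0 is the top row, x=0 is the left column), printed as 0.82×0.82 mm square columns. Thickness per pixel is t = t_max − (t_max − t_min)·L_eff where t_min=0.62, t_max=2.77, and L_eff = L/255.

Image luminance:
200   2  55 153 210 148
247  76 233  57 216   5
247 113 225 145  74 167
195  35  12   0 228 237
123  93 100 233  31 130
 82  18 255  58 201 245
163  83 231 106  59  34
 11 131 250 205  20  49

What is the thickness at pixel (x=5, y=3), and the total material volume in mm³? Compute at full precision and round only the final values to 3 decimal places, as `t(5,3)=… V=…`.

span = t_max - t_min = 2.77 - 0.62 = 2.150
L(5,3) = 237, L_eff = 237/255 = 0.929412
t(5,3) = 2.77 - 2.150·0.929412 = 0.772
Σt over all 8·6 pixels = 411883/5100 ≈ 80.7613725
V = pitch²·Σt = 0.82²·411883/5100 = 54.304

t(5,3)=0.772 V=54.304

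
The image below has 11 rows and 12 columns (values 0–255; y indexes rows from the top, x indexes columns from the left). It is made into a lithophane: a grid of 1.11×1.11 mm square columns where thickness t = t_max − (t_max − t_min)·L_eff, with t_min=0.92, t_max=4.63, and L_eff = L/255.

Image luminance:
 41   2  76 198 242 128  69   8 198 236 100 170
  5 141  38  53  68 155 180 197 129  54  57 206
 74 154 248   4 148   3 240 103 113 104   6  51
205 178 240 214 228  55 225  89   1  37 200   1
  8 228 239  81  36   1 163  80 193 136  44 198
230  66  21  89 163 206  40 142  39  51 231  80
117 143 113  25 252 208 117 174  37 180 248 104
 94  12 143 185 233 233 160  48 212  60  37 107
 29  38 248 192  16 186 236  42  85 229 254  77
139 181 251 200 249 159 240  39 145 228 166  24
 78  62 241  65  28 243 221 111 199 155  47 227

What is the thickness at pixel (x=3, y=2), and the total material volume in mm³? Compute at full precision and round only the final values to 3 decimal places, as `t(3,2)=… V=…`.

span = t_max - t_min = 4.63 - 0.92 = 3.710
L(3,2) = 4, L_eff = 4/255 = 0.015686
t(3,2) = 4.63 - 3.710·0.015686 = 4.572
Σt over all 11·12 pixels = 9274241/25500 ≈ 363.6957255
V = pitch²·Σt = 1.11²·9274241/25500 = 448.110

t(3,2)=4.572 V=448.110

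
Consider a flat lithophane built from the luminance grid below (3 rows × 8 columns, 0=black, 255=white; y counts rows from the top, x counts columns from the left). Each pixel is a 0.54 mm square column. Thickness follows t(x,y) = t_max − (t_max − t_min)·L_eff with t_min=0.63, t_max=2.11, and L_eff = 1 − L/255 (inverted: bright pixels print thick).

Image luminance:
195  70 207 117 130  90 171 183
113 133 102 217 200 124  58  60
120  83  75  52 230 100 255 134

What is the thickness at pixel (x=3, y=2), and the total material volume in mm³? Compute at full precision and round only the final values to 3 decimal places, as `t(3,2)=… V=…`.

t(3,2)=0.932 V=9.857

span = t_max - t_min = 2.11 - 0.63 = 1.480
L(3,2) = 52, L_eff = 1 - 52/255 = 0.796078 (inverted)
t(3,2) = 2.11 - 1.480·0.796078 = 0.932
Σt over all 3·8 pixels = 71831/2125 ≈ 33.8028235
V = pitch²·Σt = 0.54²·71831/2125 = 9.857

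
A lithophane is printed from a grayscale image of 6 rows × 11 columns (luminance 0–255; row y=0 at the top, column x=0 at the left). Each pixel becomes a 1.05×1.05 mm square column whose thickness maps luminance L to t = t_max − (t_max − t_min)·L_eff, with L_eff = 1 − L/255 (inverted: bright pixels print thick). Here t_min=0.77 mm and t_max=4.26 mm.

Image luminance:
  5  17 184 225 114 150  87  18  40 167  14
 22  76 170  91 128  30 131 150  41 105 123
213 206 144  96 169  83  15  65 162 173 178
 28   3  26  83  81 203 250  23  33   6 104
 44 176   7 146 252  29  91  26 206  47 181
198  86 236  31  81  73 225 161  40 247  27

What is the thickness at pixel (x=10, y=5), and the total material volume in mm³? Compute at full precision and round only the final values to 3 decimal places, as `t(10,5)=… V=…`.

t(10,5)=1.140 V=162.287

span = t_max - t_min = 4.26 - 0.77 = 3.490
L(10,5) = 27, L_eff = 1 - 27/255 = 0.894118 (inverted)
t(10,5) = 4.26 - 3.490·0.894118 = 1.140
Σt over all 6·11 pixels = 938392/6375 ≈ 147.1987451
V = pitch²·Σt = 1.05²·938392/6375 = 162.287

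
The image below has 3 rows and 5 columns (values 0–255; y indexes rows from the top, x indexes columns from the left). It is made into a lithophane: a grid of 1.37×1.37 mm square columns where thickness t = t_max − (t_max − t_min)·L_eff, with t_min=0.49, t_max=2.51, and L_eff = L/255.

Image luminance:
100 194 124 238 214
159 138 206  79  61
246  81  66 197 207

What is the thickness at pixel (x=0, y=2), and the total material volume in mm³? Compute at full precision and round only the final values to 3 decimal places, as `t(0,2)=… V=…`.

t(0,2)=0.561 V=36.320

span = t_max - t_min = 2.51 - 0.49 = 2.020
L(0,2) = 246, L_eff = 246/255 = 0.964706
t(0,2) = 2.51 - 2.020·0.964706 = 0.561
Σt over all 3·5 pixels = 32897/1700 ≈ 19.3511765
V = pitch²·Σt = 1.37²·32897/1700 = 36.320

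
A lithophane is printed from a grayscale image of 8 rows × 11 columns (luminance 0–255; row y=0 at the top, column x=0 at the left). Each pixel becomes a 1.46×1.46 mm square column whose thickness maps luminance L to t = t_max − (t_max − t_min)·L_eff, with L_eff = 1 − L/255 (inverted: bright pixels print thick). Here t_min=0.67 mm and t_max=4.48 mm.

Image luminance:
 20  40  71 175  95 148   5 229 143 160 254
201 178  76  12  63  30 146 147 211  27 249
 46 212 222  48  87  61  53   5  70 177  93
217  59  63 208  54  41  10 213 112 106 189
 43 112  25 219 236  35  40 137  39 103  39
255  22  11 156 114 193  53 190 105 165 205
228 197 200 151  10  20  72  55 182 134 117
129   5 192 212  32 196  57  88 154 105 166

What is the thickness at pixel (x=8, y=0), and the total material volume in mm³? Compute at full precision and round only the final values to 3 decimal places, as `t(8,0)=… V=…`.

t(8,0)=2.807 V=451.331

span = t_max - t_min = 4.48 - 0.67 = 3.810
L(8,0) = 143, L_eff = 1 - 143/255 = 0.439216 (inverted)
t(8,0) = 4.48 - 3.810·0.439216 = 2.807
Σt over all 8·11 pixels = 359947/1700 ≈ 211.7335294
V = pitch²·Σt = 1.46²·359947/1700 = 451.331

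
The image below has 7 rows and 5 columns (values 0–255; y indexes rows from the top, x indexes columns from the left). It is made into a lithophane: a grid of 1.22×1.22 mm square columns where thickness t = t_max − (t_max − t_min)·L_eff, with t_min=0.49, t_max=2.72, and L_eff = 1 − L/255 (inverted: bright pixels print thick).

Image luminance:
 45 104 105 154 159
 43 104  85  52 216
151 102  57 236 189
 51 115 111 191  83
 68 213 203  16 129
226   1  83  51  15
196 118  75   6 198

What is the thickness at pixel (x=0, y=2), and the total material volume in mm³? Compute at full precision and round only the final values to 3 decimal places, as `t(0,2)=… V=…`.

span = t_max - t_min = 2.72 - 0.49 = 2.230
L(0,2) = 151, L_eff = 1 - 151/255 = 0.407843 (inverted)
t(0,2) = 2.72 - 2.230·0.407843 = 1.811
Σt over all 7·5 pixels = 219733/4250 ≈ 51.7018824
V = pitch²·Σt = 1.22²·219733/4250 = 76.953

t(0,2)=1.811 V=76.953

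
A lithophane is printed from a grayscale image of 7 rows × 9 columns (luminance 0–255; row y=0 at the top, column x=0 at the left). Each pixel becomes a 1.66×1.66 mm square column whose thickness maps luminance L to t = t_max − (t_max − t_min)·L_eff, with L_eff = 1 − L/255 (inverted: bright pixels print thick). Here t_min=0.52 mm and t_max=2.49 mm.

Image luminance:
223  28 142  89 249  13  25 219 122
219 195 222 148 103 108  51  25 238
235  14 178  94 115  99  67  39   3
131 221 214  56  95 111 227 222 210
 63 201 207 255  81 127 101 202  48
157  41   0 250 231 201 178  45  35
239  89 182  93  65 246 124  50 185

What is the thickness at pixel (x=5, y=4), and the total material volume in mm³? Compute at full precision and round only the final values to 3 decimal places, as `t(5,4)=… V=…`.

t(5,4)=1.501 V=270.075

span = t_max - t_min = 2.49 - 0.52 = 1.970
L(5,4) = 127, L_eff = 1 - 127/255 = 0.501961 (inverted)
t(5,4) = 2.49 - 1.970·0.501961 = 1.501
Σt over all 7·9 pixels = 1249621/12750 ≈ 98.0094902
V = pitch²·Σt = 1.66²·1249621/12750 = 270.075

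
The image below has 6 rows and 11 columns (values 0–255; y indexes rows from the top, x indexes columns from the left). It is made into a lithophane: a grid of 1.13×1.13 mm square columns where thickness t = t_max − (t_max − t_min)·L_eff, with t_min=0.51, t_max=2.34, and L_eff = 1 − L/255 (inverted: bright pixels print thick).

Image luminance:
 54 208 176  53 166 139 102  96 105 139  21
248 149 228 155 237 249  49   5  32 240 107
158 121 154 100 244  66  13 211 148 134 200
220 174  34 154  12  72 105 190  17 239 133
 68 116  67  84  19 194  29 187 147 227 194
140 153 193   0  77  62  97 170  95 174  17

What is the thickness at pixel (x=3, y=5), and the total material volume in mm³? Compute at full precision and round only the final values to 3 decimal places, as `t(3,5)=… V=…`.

t(3,5)=0.510 V=119.653

span = t_max - t_min = 2.34 - 0.51 = 1.830
L(3,5) = 0, L_eff = 1 - 0/255 = 1.000000 (inverted)
t(3,5) = 2.34 - 1.830·1.000000 = 0.510
Σt over all 6·11 pixels = 796497/8500 ≈ 93.7055294
V = pitch²·Σt = 1.13²·796497/8500 = 119.653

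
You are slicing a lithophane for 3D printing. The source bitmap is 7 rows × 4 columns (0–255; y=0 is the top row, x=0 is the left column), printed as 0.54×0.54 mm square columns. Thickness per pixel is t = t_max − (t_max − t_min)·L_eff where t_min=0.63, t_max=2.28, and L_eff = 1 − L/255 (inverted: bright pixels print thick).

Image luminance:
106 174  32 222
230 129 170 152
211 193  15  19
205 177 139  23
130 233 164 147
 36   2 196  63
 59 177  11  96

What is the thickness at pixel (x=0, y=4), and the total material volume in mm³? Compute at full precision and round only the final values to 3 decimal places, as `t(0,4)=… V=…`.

t(0,4)=1.471 V=11.768

span = t_max - t_min = 2.28 - 0.63 = 1.650
L(0,4) = 130, L_eff = 1 - 130/255 = 0.490196 (inverted)
t(0,4) = 2.28 - 1.650·0.490196 = 1.471
Σt over all 7·4 pixels = 68609/1700 ≈ 40.3582353
V = pitch²·Σt = 0.54²·68609/1700 = 11.768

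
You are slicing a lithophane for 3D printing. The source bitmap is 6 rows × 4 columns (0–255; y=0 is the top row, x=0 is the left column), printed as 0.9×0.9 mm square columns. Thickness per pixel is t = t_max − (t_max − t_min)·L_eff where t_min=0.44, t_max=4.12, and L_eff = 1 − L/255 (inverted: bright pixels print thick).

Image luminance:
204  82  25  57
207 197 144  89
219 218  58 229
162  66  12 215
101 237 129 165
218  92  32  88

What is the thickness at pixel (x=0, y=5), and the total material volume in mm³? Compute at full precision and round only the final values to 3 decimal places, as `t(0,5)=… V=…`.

span = t_max - t_min = 4.12 - 0.44 = 3.680
L(0,5) = 218, L_eff = 1 - 218/255 = 0.145098 (inverted)
t(0,5) = 4.12 - 3.680·0.145098 = 3.586
Σt over all 6·4 pixels = 121984/2125 ≈ 57.4042353
V = pitch²·Σt = 0.9²·121984/2125 = 46.497

t(0,5)=3.586 V=46.497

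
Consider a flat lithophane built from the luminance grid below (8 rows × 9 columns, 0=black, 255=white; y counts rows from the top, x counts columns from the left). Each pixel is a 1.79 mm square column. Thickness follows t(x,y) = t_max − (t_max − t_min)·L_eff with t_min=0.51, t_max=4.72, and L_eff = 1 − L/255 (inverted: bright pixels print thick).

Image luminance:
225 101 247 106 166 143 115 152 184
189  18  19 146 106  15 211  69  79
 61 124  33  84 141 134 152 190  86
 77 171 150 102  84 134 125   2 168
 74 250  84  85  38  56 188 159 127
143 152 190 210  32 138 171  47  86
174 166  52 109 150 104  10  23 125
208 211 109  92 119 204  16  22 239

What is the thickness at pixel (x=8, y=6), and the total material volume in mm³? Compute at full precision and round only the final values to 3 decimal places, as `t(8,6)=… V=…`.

t(8,6)=2.574 V=576.395

span = t_max - t_min = 4.72 - 0.51 = 4.210
L(8,6) = 125, L_eff = 1 - 125/255 = 0.509804 (inverted)
t(8,6) = 4.72 - 4.210·0.509804 = 2.574
Σt over all 8·9 pixels = 1146818/6375 ≈ 179.8930196
V = pitch²·Σt = 1.79²·1146818/6375 = 576.395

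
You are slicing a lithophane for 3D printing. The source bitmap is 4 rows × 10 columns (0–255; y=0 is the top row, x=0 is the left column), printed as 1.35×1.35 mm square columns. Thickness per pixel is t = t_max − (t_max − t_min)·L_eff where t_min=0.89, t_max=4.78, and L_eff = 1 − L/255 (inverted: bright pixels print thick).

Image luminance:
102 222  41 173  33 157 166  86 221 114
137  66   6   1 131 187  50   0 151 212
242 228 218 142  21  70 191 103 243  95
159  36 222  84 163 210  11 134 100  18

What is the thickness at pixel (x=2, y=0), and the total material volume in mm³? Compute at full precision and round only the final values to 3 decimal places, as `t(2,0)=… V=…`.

t(2,0)=1.515 V=202.390

span = t_max - t_min = 4.78 - 0.89 = 3.890
L(2,0) = 41, L_eff = 1 - 41/255 = 0.839216 (inverted)
t(2,0) = 4.78 - 3.890·0.839216 = 1.515
Σt over all 4·10 pixels = 1415897/12750 ≈ 111.0507451
V = pitch²·Σt = 1.35²·1415897/12750 = 202.390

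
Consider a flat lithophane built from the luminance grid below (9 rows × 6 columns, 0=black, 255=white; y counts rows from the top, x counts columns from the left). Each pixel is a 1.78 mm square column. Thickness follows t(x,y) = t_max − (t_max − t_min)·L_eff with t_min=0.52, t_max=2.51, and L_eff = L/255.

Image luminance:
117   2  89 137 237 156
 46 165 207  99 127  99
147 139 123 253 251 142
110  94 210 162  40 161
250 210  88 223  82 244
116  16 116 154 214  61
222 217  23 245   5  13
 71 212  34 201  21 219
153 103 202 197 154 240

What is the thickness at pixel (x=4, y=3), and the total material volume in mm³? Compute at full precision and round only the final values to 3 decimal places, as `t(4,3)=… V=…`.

t(4,3)=2.198 V=241.058

span = t_max - t_min = 2.51 - 0.52 = 1.990
L(4,3) = 40, L_eff = 40/255 = 0.156863
t(4,3) = 2.51 - 1.990·0.156863 = 2.198
Σt over all 9·6 pixels = 1940089/25500 ≈ 76.0819216
V = pitch²·Σt = 1.78²·1940089/25500 = 241.058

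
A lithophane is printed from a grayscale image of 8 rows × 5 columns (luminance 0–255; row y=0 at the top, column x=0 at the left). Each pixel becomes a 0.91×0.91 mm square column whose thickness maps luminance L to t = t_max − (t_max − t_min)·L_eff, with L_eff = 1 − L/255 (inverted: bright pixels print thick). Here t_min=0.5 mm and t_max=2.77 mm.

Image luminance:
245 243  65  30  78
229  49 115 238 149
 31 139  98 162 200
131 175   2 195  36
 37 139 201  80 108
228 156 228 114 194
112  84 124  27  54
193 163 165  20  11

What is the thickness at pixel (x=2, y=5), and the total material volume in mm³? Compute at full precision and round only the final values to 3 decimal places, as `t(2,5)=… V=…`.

t(2,5)=2.530 V=53.774

span = t_max - t_min = 2.77 - 0.5 = 2.270
L(2,5) = 228, L_eff = 1 - 228/255 = 0.105882 (inverted)
t(2,5) = 2.77 - 2.270·0.105882 = 2.530
Σt over all 8·5 pixels = 413974/6375 ≈ 64.9370980
V = pitch²·Σt = 0.91²·413974/6375 = 53.774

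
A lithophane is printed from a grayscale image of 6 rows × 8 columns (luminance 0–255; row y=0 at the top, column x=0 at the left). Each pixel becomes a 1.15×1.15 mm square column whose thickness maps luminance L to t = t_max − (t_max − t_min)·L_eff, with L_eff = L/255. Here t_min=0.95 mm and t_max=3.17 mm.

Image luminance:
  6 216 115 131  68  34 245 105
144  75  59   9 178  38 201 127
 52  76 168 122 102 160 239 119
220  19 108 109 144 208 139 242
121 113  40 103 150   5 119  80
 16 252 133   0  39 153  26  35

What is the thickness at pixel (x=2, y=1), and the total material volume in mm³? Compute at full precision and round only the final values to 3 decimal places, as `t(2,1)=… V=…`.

span = t_max - t_min = 3.17 - 0.95 = 2.220
L(2,1) = 59, L_eff = 59/255 = 0.231373
t(2,1) = 3.17 - 2.220·0.231373 = 2.656
Σt over all 6·8 pixels = 448249/4250 ≈ 105.4703529
V = pitch²·Σt = 1.15²·448249/4250 = 139.485

t(2,1)=2.656 V=139.485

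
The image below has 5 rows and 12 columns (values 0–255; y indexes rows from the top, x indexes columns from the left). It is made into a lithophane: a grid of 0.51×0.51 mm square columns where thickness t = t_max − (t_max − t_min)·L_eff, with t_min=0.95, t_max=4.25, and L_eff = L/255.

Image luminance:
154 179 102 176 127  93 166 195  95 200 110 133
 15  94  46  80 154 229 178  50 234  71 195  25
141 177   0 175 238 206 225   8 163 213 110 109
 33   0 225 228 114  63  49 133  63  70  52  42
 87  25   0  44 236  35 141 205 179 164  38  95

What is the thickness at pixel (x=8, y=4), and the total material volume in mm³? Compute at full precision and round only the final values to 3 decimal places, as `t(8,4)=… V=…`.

span = t_max - t_min = 4.25 - 0.95 = 3.300
L(8,4) = 179, L_eff = 179/255 = 0.701961
t(8,4) = 4.25 - 3.300·0.701961 = 1.934
Σt over all 5·12 pixels = 137693/850 ≈ 161.9917647
V = pitch²·Σt = 0.51²·137693/850 = 42.134

t(8,4)=1.934 V=42.134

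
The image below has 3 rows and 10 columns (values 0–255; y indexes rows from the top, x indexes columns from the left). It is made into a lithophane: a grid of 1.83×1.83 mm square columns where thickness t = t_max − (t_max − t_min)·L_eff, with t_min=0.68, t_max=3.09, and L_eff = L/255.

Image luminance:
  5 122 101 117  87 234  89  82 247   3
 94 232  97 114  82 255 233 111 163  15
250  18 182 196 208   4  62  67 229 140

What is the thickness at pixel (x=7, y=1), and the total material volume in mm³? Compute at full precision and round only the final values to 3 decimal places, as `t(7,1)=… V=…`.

t(7,1)=2.041 V=188.937

span = t_max - t_min = 3.09 - 0.68 = 2.410
L(7,1) = 111, L_eff = 111/255 = 0.435294
t(7,1) = 3.09 - 2.410·0.435294 = 2.041
Σt over all 3·10 pixels = 1438651/25500 ≈ 56.4176863
V = pitch²·Σt = 1.83²·1438651/25500 = 188.937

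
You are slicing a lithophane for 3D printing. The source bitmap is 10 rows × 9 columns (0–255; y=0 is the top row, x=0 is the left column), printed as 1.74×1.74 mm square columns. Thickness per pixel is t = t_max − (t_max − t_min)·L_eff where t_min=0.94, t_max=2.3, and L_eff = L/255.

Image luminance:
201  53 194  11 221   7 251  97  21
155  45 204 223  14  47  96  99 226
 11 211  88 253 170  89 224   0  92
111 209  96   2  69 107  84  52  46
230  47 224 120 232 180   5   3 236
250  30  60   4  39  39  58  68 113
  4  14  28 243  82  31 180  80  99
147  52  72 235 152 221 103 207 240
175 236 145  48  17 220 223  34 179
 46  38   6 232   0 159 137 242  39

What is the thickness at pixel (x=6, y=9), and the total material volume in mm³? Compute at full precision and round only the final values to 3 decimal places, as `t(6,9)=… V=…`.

span = t_max - t_min = 2.3 - 0.94 = 1.360
L(6,9) = 137, L_eff = 137/255 = 0.537255
t(6,9) = 2.3 - 1.360·0.537255 = 1.569
Σt over all 10·9 pixels = 151.624
V = pitch²·Σt = 1.74²·151.624 = 459.057

t(6,9)=1.569 V=459.057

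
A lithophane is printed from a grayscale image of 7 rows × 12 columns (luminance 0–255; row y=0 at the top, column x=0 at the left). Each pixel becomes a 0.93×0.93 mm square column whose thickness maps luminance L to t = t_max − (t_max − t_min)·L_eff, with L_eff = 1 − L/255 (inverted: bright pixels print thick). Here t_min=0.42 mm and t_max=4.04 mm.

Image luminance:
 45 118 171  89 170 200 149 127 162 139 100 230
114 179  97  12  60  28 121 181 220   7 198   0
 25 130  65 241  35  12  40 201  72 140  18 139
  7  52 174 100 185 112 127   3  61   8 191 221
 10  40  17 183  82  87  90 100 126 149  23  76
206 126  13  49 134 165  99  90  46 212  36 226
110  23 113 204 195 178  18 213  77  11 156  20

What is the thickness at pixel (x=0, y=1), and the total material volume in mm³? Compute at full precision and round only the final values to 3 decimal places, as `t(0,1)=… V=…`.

t(0,1)=2.038 V=140.760

span = t_max - t_min = 4.04 - 0.42 = 3.620
L(0,1) = 114, L_eff = 1 - 114/255 = 0.552941 (inverted)
t(0,1) = 4.04 - 3.620·0.552941 = 2.038
Σt over all 7·12 pixels = 691673/4250 ≈ 162.7465882
V = pitch²·Σt = 0.93²·691673/4250 = 140.760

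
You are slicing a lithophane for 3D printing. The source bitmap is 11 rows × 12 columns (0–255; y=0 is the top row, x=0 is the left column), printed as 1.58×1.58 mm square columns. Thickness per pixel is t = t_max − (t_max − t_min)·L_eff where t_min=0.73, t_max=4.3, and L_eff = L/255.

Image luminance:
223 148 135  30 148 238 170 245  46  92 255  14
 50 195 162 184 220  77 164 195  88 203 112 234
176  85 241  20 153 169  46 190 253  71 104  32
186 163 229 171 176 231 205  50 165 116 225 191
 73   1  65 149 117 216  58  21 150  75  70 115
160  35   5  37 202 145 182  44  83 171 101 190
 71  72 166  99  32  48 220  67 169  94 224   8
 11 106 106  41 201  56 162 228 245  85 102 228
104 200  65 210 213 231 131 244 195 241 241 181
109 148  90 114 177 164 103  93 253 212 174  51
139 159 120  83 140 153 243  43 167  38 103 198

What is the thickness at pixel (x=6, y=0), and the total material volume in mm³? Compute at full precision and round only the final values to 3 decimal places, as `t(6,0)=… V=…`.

t(6,0)=1.920 V=783.949

span = t_max - t_min = 4.3 - 0.73 = 3.570
L(6,0) = 170, L_eff = 170/255 = 0.666667
t(6,0) = 4.3 - 3.570·0.666667 = 1.920
Σt over all 11·12 pixels = 314.032
V = pitch²·Σt = 1.58²·314.032 = 783.949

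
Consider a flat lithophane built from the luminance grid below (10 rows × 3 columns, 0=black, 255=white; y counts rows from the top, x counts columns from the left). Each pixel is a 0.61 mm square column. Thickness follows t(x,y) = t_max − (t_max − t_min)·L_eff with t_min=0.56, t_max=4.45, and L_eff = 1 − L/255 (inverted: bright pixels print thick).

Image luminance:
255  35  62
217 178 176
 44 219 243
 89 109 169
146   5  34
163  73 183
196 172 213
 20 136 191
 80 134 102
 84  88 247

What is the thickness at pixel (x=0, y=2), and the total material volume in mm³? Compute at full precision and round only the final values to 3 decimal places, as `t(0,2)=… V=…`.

t(0,2)=1.231 V=29.314

span = t_max - t_min = 4.45 - 0.56 = 3.890
L(0,2) = 44, L_eff = 1 - 44/255 = 0.827451 (inverted)
t(0,2) = 4.45 - 3.890·0.827451 = 1.231
Σt over all 10·3 pixels = 118171/1500 ≈ 78.7806667
V = pitch²·Σt = 0.61²·118171/1500 = 29.314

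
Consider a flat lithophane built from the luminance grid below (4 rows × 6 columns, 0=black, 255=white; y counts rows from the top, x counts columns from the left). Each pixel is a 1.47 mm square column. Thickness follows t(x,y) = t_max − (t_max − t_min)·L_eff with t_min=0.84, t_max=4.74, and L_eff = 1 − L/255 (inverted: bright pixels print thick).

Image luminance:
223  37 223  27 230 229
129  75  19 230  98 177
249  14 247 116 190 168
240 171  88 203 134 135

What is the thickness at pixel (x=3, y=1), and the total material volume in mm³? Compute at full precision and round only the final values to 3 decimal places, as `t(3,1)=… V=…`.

t(3,1)=4.358 V=164.259

span = t_max - t_min = 4.74 - 0.84 = 3.900
L(3,1) = 230, L_eff = 1 - 230/255 = 0.098039 (inverted)
t(3,1) = 4.74 - 3.900·0.098039 = 4.358
Σt over all 4·6 pixels = 32306/425 ≈ 76.0141176
V = pitch²·Σt = 1.47²·32306/425 = 164.259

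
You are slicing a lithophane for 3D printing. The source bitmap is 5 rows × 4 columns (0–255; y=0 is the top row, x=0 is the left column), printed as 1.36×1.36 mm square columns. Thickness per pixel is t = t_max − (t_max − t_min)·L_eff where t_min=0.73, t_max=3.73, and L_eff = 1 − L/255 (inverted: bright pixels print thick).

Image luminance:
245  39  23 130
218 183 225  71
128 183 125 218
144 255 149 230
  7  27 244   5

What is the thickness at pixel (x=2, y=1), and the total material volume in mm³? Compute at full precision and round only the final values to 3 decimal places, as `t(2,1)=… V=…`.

t(2,1)=3.377 V=88.998

span = t_max - t_min = 3.73 - 0.73 = 3.000
L(2,1) = 225, L_eff = 1 - 225/255 = 0.117647 (inverted)
t(2,1) = 3.73 - 3.000·0.117647 = 3.377
Σt over all 5·4 pixels = 818/17 ≈ 48.1176471
V = pitch²·Σt = 1.36²·818/17 = 88.998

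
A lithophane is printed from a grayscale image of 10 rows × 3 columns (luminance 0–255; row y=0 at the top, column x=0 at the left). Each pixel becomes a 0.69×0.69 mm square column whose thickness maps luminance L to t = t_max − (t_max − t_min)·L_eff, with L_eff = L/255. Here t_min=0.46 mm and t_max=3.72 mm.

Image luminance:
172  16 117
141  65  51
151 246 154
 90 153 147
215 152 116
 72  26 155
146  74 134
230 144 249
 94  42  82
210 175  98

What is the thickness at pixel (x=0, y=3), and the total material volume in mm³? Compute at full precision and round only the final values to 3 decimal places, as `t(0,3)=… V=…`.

span = t_max - t_min = 3.72 - 0.46 = 3.260
L(0,3) = 90, L_eff = 90/255 = 0.352941
t(0,3) = 3.72 - 3.260·0.352941 = 2.569
Σt over all 10·3 pixels = 784429/12750 ≈ 61.5238431
V = pitch²·Σt = 0.69²·784429/12750 = 29.292

t(0,3)=2.569 V=29.292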